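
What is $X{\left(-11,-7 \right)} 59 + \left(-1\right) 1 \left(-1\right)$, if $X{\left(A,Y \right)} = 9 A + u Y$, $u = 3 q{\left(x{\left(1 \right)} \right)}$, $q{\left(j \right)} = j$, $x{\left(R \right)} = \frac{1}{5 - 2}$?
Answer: $-6253$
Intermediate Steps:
$x{\left(R \right)} = \frac{1}{3}$
$u = 1$ ($u = 3 \cdot \frac{1}{3} = 1$)
$X{\left(A,Y \right)} = Y + 9 A$ ($X{\left(A,Y \right)} = 9 A + 1 Y = 9 A + Y = Y + 9 A$)
$X{\left(-11,-7 \right)} 59 + \left(-1\right) 1 \left(-1\right) = \left(-7 + 9 \left(-11\right)\right) 59 + \left(-1\right) 1 \left(-1\right) = \left(-7 - 99\right) 59 - -1 = \left(-106\right) 59 + 1 = -6254 + 1 = -6253$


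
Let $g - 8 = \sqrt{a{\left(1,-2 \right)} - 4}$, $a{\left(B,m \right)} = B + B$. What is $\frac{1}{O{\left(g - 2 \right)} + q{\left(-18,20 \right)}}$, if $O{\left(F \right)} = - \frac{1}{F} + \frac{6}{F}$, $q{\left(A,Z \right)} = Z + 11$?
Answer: $\frac{1208}{38403} + \frac{5 i \sqrt{2}}{38403} \approx 0.031456 + 0.00018413 i$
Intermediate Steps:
$q{\left(A,Z \right)} = 11 + Z$
$a{\left(B,m \right)} = 2 B$
$g = 8 + i \sqrt{2}$ ($g = 8 + \sqrt{2 \cdot 1 - 4} = 8 + \sqrt{2 - 4} = 8 + \sqrt{-2} = 8 + i \sqrt{2} \approx 8.0 + 1.4142 i$)
$O{\left(F \right)} = \frac{5}{F}$
$\frac{1}{O{\left(g - 2 \right)} + q{\left(-18,20 \right)}} = \frac{1}{\frac{5}{\left(8 + i \sqrt{2}\right) - 2} + \left(11 + 20\right)} = \frac{1}{\frac{5}{6 + i \sqrt{2}} + 31} = \frac{1}{31 + \frac{5}{6 + i \sqrt{2}}}$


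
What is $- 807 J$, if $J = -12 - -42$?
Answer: $-24210$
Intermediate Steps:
$J = 30$ ($J = -12 + 42 = 30$)
$- 807 J = \left(-807\right) 30 = -24210$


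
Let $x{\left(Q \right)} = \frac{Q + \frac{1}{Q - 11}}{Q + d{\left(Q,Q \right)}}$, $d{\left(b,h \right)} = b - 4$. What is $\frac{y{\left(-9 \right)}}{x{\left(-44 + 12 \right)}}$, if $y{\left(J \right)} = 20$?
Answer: $\frac{3440}{81} \approx 42.469$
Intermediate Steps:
$d{\left(b,h \right)} = -4 + b$
$x{\left(Q \right)} = \frac{Q + \frac{1}{-11 + Q}}{-4 + 2 Q}$ ($x{\left(Q \right)} = \frac{Q + \frac{1}{Q - 11}}{Q + \left(-4 + Q\right)} = \frac{Q + \frac{1}{-11 + Q}}{-4 + 2 Q}$)
$\frac{y{\left(-9 \right)}}{x{\left(-44 + 12 \right)}} = \frac{20}{\frac{1}{2} \frac{1}{22 + \left(-44 + 12\right)^{2} - 13 \left(-44 + 12\right)} \left(1 + \left(-44 + 12\right)^{2} - 11 \left(-44 + 12\right)\right)} = \frac{20}{\frac{1}{2} \frac{1}{22 + \left(-32\right)^{2} - -416} \left(1 + \left(-32\right)^{2} - -352\right)} = \frac{20}{\frac{1}{2} \frac{1}{22 + 1024 + 416} \left(1 + 1024 + 352\right)} = \frac{20}{\frac{1}{2} \cdot \frac{1}{1462} \cdot 1377} = \frac{20}{\frac{81}{172}} = 20 \cdot \frac{172}{81} = \frac{3440}{81}$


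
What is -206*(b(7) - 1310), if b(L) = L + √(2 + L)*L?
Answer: 264092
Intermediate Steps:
b(L) = L + L*√(2 + L)
-206*(b(7) - 1310) = -206*(7*(1 + √(2 + 7)) - 1310) = -206*(7*(1 + √9) - 1310) = -206*(7*(1 + 3) - 1310) = -206*(7*4 - 1310) = -206*(28 - 1310) = -206*(-1282) = 264092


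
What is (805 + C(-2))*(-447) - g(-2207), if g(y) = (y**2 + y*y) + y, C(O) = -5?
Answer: -10097091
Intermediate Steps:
g(y) = y + 2*y**2 (g(y) = (y**2 + y**2) + y = 2*y**2 + y = y + 2*y**2)
(805 + C(-2))*(-447) - g(-2207) = (805 - 5)*(-447) - (-2207)*(1 + 2*(-2207)) = 800*(-447) - (-2207)*(1 - 4414) = -357600 - (-2207)*(-4413) = -357600 - 1*9739491 = -357600 - 9739491 = -10097091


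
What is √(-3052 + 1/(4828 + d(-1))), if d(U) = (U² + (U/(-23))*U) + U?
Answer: 11*I*√311015119679/111043 ≈ 55.245*I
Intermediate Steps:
d(U) = U + 22*U²/23 (d(U) = (U² + (U*(-1/23))*U) + U = (U² + (-U/23)*U) + U = (U² - U²/23) + U = 22*U²/23 + U = U + 22*U²/23)
√(-3052 + 1/(4828 + d(-1))) = √(-3052 + 1/(4828 + (1/23)*(-1)*(23 + 22*(-1)))) = √(-3052 + 1/(4828 + (1/23)*(-1)*(23 - 22))) = √(-3052 + 1/(4828 + (1/23)*(-1)*1)) = √(-3052 + 1/(4828 - 1/23)) = √(-3052 + 1/(111043/23)) = √(-3052 + 23/111043) = √(-338903213/111043) = 11*I*√311015119679/111043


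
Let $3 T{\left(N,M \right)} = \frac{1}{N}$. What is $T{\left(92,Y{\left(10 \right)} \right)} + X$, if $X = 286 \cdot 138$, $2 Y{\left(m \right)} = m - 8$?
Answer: $\frac{10893169}{276} \approx 39468.0$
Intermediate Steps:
$Y{\left(m \right)} = -4 + \frac{m}{2}$ ($Y{\left(m \right)} = \frac{m - 8}{2} = \frac{-8 + m}{2} = -4 + \frac{m}{2}$)
$T{\left(N,M \right)} = \frac{1}{3 N}$
$X = 39468$
$T{\left(92,Y{\left(10 \right)} \right)} + X = \frac{1}{3 \cdot 92} + 39468 = \frac{1}{3} \cdot \frac{1}{92} + 39468 = \frac{1}{276} + 39468 = \frac{10893169}{276}$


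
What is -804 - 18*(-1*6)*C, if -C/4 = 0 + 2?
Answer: -1668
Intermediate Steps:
C = -8 (C = -4*(0 + 2) = -4*2 = -8)
-804 - 18*(-1*6)*C = -804 - 18*(-1*6)*(-8) = -804 - 18*(-6)*(-8) = -804 - (-108)*(-8) = -804 - 1*864 = -804 - 864 = -1668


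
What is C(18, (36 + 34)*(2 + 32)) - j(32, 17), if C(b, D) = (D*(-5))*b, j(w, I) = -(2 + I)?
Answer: -214181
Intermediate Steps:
j(w, I) = -2 - I
C(b, D) = -5*D*b (C(b, D) = (-5*D)*b = -5*D*b)
C(18, (36 + 34)*(2 + 32)) - j(32, 17) = -5*(36 + 34)*(2 + 32)*18 - (-2 - 1*17) = -5*70*34*18 - (-2 - 17) = -5*2380*18 - 1*(-19) = -214200 + 19 = -214181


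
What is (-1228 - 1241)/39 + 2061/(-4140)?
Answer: -381557/5980 ≈ -63.806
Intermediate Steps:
(-1228 - 1241)/39 + 2061/(-4140) = -2469*1/39 + 2061*(-1/4140) = -823/13 - 229/460 = -381557/5980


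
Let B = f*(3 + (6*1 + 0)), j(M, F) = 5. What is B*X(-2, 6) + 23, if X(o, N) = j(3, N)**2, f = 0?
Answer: 23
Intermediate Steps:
X(o, N) = 25 (X(o, N) = 5**2 = 25)
B = 0 (B = 0*(3 + (6*1 + 0)) = 0*(3 + (6 + 0)) = 0*(3 + 6) = 0*9 = 0)
B*X(-2, 6) + 23 = 0*25 + 23 = 0 + 23 = 23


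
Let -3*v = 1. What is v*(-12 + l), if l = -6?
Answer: 6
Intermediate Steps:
v = -⅓ (v = -⅓*1 = -⅓ ≈ -0.33333)
v*(-12 + l) = -(-12 - 6)/3 = -⅓*(-18) = 6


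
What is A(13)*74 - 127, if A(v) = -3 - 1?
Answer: -423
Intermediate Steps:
A(v) = -4
A(13)*74 - 127 = -4*74 - 127 = -296 - 127 = -423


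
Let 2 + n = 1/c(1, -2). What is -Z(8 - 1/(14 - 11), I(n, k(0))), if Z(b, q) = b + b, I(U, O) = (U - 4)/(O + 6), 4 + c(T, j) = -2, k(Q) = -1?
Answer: -46/3 ≈ -15.333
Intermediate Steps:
c(T, j) = -6 (c(T, j) = -4 - 2 = -6)
n = -13/6 (n = -2 + 1/(-6) = -2 - 1/6 = -13/6 ≈ -2.1667)
I(U, O) = (-4 + U)/(6 + O)
Z(b, q) = 2*b
-Z(8 - 1/(14 - 11), I(n, k(0))) = -2*(8 - 1/(14 - 11)) = -2*(8 - 1/3) = -2*23/3 = -1*46/3 = -46/3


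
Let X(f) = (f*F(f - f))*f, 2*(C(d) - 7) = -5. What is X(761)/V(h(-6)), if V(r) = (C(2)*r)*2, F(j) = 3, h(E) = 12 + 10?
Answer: 579121/66 ≈ 8774.6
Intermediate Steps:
C(d) = 9/2 (C(d) = 7 + (½)*(-5) = 7 - 5/2 = 9/2)
h(E) = 22
V(r) = 9*r (V(r) = (9*r/2)*2 = 9*r)
X(f) = 3*f² (X(f) = (f*3)*f = (3*f)*f = 3*f²)
X(761)/V(h(-6)) = (3*761²)/((9*22)) = (3*579121)/198 = 1737363*(1/198) = 579121/66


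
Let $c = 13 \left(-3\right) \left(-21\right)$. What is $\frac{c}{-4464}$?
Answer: $- \frac{91}{496} \approx -0.18347$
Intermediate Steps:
$c = 819$ ($c = \left(-39\right) \left(-21\right) = 819$)
$\frac{c}{-4464} = \frac{819}{-4464} = 819 \left(- \frac{1}{4464}\right) = - \frac{91}{496}$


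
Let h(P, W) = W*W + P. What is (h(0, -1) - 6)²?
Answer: 25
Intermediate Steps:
h(P, W) = P + W² (h(P, W) = W² + P = P + W²)
(h(0, -1) - 6)² = ((0 + (-1)²) - 6)² = ((0 + 1) - 6)² = (1 - 6)² = (-5)² = 25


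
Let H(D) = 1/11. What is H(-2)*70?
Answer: 70/11 ≈ 6.3636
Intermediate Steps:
H(D) = 1/11
H(-2)*70 = (1/11)*70 = 70/11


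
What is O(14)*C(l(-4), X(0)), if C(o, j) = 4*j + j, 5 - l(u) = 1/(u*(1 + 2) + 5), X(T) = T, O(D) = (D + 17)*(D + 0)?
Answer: 0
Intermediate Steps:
O(D) = D*(17 + D) (O(D) = (17 + D)*D = D*(17 + D))
l(u) = 5 - 1/(5 + 3*u) (l(u) = 5 - 1/(u*(1 + 2) + 5) = 5 - 1/(u*3 + 5) = 5 - 1/(3*u + 5) = 5 - 1/(5 + 3*u))
C(o, j) = 5*j
O(14)*C(l(-4), X(0)) = (14*(17 + 14))*(5*0) = (14*31)*0 = 434*0 = 0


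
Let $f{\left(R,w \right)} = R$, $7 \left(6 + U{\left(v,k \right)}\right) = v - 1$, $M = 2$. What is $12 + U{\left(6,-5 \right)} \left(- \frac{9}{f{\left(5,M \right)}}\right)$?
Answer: $\frac{753}{35} \approx 21.514$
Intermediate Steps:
$U{\left(v,k \right)} = - \frac{43}{7} + \frac{v}{7}$ ($U{\left(v,k \right)} = -6 + \frac{v - 1}{7} = -6 + \frac{-1 + v}{7} = -6 + \left(- \frac{1}{7} + \frac{v}{7}\right) = - \frac{43}{7} + \frac{v}{7}$)
$12 + U{\left(6,-5 \right)} \left(- \frac{9}{f{\left(5,M \right)}}\right) = 12 + \left(- \frac{43}{7} + \frac{1}{7} \cdot 6\right) \left(- \frac{9}{5}\right) = 12 + \left(- \frac{43}{7} + \frac{6}{7}\right) \left(\left(-9\right) \frac{1}{5}\right) = 12 - - \frac{333}{35} = 12 + \frac{333}{35} = \frac{753}{35}$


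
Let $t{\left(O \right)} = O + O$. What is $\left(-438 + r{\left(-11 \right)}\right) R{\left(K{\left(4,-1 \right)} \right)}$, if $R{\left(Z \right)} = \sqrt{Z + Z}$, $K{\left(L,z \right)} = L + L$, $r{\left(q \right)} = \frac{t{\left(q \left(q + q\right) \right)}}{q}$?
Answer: $-1928$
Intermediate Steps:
$t{\left(O \right)} = 2 O$
$r{\left(q \right)} = 4 q$ ($r{\left(q \right)} = \frac{2 q \left(q + q\right)}{q} = \frac{2 q 2 q}{q} = \frac{2 \cdot 2 q^{2}}{q} = \frac{4 q^{2}}{q} = 4 q$)
$K{\left(L,z \right)} = 2 L$
$R{\left(Z \right)} = \sqrt{2} \sqrt{Z}$ ($R{\left(Z \right)} = \sqrt{2 Z} = \sqrt{2} \sqrt{Z}$)
$\left(-438 + r{\left(-11 \right)}\right) R{\left(K{\left(4,-1 \right)} \right)} = \left(-438 + 4 \left(-11\right)\right) \sqrt{2} \sqrt{2 \cdot 4} = \left(-438 - 44\right) \sqrt{2} \sqrt{8} = - 482 \sqrt{2} \cdot 2 \sqrt{2} = \left(-482\right) 4 = -1928$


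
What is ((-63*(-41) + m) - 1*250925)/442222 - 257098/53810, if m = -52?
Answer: -31765118224/5948991455 ≈ -5.3396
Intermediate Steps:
((-63*(-41) + m) - 1*250925)/442222 - 257098/53810 = ((-63*(-41) - 52) - 1*250925)/442222 - 257098/53810 = ((2583 - 52) - 250925)*(1/442222) - 257098*1/53810 = (2531 - 250925)*(1/442222) - 128549/26905 = -248394*1/442222 - 128549/26905 = -124197/221111 - 128549/26905 = -31765118224/5948991455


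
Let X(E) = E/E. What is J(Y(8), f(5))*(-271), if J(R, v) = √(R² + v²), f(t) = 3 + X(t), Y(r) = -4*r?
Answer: -1084*√65 ≈ -8739.5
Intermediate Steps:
X(E) = 1
f(t) = 4 (f(t) = 3 + 1 = 4)
J(Y(8), f(5))*(-271) = √((-4*8)² + 4²)*(-271) = √((-32)² + 16)*(-271) = √(1024 + 16)*(-271) = √1040*(-271) = (4*√65)*(-271) = -1084*√65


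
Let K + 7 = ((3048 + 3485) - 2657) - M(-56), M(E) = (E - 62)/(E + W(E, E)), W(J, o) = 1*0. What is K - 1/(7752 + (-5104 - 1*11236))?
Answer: 116231069/30058 ≈ 3866.9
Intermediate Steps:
W(J, o) = 0
M(E) = (-62 + E)/E (M(E) = (E - 62)/(E + 0) = (-62 + E)/E)
K = 108273/28 (K = -7 + (((3048 + 3485) - 2657) - (-62 - 56)/(-56)) = -7 + ((6533 - 2657) - (-1)*(-118)/56) = -7 + (3876 - 1*59/28) = -7 + (3876 - 59/28) = -7 + 108469/28 = 108273/28 ≈ 3866.9)
K - 1/(7752 + (-5104 - 1*11236)) = 108273/28 - 1/(7752 + (-5104 - 1*11236)) = 108273/28 - 1/(7752 + (-5104 - 11236)) = 108273/28 - 1/(7752 - 16340) = 108273/28 - 1/(-8588) = 108273/28 - 1*(-1/8588) = 108273/28 + 1/8588 = 116231069/30058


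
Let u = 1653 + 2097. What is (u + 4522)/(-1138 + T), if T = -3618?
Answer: -2068/1189 ≈ -1.7393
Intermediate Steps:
u = 3750
(u + 4522)/(-1138 + T) = (3750 + 4522)/(-1138 - 3618) = 8272/(-4756) = 8272*(-1/4756) = -2068/1189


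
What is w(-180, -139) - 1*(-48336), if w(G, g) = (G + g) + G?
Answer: 47837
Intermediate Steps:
w(G, g) = g + 2*G
w(-180, -139) - 1*(-48336) = (-139 + 2*(-180)) - 1*(-48336) = (-139 - 360) + 48336 = -499 + 48336 = 47837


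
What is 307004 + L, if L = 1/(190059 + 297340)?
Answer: 149633442597/487399 ≈ 3.0700e+5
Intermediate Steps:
L = 1/487399 ≈ 2.0517e-6
307004 + L = 307004 + 1/487399 = 149633442597/487399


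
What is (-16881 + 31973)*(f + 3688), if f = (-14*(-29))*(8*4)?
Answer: 251734560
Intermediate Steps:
f = 12992 (f = 406*32 = 12992)
(-16881 + 31973)*(f + 3688) = (-16881 + 31973)*(12992 + 3688) = 15092*16680 = 251734560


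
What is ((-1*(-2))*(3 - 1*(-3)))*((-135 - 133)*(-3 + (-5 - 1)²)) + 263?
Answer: -105865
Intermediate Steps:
((-1*(-2))*(3 - 1*(-3)))*((-135 - 133)*(-3 + (-5 - 1)²)) + 263 = (2*(3 + 3))*(-268*(-3 + (-6)²)) + 263 = (2*6)*(-268*(-3 + 36)) + 263 = 12*(-268*33) + 263 = 12*(-8844) + 263 = -106128 + 263 = -105865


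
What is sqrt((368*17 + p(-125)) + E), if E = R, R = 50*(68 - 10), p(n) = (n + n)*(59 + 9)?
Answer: 2*I*sqrt(1961) ≈ 88.566*I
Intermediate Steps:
p(n) = 136*n (p(n) = (2*n)*68 = 136*n)
R = 2900 (R = 50*58 = 2900)
E = 2900
sqrt((368*17 + p(-125)) + E) = sqrt((368*17 + 136*(-125)) + 2900) = sqrt((6256 - 17000) + 2900) = sqrt(-10744 + 2900) = sqrt(-7844) = 2*I*sqrt(1961)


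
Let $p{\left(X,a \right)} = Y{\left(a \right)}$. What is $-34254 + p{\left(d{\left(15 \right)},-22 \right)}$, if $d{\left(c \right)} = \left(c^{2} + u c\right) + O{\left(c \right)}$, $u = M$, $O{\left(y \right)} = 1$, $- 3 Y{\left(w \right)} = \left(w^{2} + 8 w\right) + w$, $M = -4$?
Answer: $- \frac{103048}{3} \approx -34349.0$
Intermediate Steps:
$Y{\left(w \right)} = - 3 w - \frac{w^{2}}{3}$ ($Y{\left(w \right)} = - \frac{\left(w^{2} + 8 w\right) + w}{3} = - \frac{w^{2} + 9 w}{3} = - 3 w - \frac{w^{2}}{3}$)
$u = -4$
$d{\left(c \right)} = 1 + c^{2} - 4 c$ ($d{\left(c \right)} = \left(c^{2} - 4 c\right) + 1 = 1 + c^{2} - 4 c$)
$p{\left(X,a \right)} = - \frac{a \left(9 + a\right)}{3}$
$-34254 + p{\left(d{\left(15 \right)},-22 \right)} = -34254 - - \frac{22 \left(9 - 22\right)}{3} = -34254 - \left(- \frac{22}{3}\right) \left(-13\right) = -34254 - \frac{286}{3} = - \frac{103048}{3}$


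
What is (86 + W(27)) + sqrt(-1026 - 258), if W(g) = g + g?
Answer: 140 + 2*I*sqrt(321) ≈ 140.0 + 35.833*I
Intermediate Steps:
W(g) = 2*g
(86 + W(27)) + sqrt(-1026 - 258) = (86 + 2*27) + sqrt(-1026 - 258) = (86 + 54) + sqrt(-1284) = 140 + 2*I*sqrt(321)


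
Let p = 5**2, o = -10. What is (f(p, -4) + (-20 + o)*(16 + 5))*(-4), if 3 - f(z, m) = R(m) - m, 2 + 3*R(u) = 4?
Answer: 7580/3 ≈ 2526.7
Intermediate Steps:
R(u) = 2/3 (R(u) = -2/3 + (1/3)*4 = -2/3 + 4/3 = 2/3)
p = 25
f(z, m) = 7/3 + m (f(z, m) = 3 - (2/3 - m) = 3 + (-2/3 + m) = 7/3 + m)
(f(p, -4) + (-20 + o)*(16 + 5))*(-4) = ((7/3 - 4) + (-20 - 10)*(16 + 5))*(-4) = (-5/3 - 30*21)*(-4) = (-5/3 - 630)*(-4) = -1895/3*(-4) = 7580/3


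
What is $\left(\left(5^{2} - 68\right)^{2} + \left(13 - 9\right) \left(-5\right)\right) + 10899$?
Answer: $12728$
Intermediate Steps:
$\left(\left(5^{2} - 68\right)^{2} + \left(13 - 9\right) \left(-5\right)\right) + 10899 = \left(\left(25 - 68\right)^{2} + 4 \left(-5\right)\right) + 10899 = \left(\left(-43\right)^{2} - 20\right) + 10899 = \left(1849 - 20\right) + 10899 = 1829 + 10899 = 12728$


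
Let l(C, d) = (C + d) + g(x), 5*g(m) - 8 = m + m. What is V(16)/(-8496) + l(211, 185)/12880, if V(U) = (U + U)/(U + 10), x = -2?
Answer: 851947/27784575 ≈ 0.030663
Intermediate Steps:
g(m) = 8/5 + 2*m/5 (g(m) = 8/5 + (m + m)/5 = 8/5 + (2*m)/5 = 8/5 + 2*m/5)
V(U) = 2*U/(10 + U) (V(U) = (2*U)/(10 + U) = 2*U/(10 + U))
l(C, d) = ⅘ + C + d (l(C, d) = (C + d) + (8/5 + (⅖)*(-2)) = (C + d) + (8/5 - ⅘) = (C + d) + ⅘ = ⅘ + C + d)
V(16)/(-8496) + l(211, 185)/12880 = (2*16/(10 + 16))/(-8496) + (⅘ + 211 + 185)/12880 = (2*16/26)*(-1/8496) + (1984/5)*(1/12880) = (2*16*(1/26))*(-1/8496) + 124/4025 = (16/13)*(-1/8496) + 124/4025 = -1/6903 + 124/4025 = 851947/27784575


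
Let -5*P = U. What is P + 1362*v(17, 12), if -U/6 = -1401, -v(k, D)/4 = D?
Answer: -335286/5 ≈ -67057.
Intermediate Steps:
v(k, D) = -4*D
U = 8406 (U = -6*(-1401) = 8406)
P = -8406/5 (P = -⅕*8406 = -8406/5 ≈ -1681.2)
P + 1362*v(17, 12) = -8406/5 + 1362*(-4*12) = -8406/5 + 1362*(-48) = -8406/5 - 65376 = -335286/5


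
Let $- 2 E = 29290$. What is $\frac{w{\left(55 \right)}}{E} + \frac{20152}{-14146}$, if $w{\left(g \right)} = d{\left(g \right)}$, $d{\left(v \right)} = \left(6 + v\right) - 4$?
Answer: $- \frac{13451471}{9416735} \approx -1.4285$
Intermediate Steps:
$E = -14645$ ($E = \left(- \frac{1}{2}\right) 29290 = -14645$)
$d{\left(v \right)} = 2 + v$
$w{\left(g \right)} = 2 + g$
$\frac{w{\left(55 \right)}}{E} + \frac{20152}{-14146} = \frac{2 + 55}{-14645} + \frac{20152}{-14146} = 57 \left(- \frac{1}{14645}\right) + 20152 \left(- \frac{1}{14146}\right) = - \frac{57}{14645} - \frac{916}{643} = - \frac{13451471}{9416735}$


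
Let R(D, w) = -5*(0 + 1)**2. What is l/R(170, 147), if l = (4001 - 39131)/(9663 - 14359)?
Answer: -3513/2348 ≈ -1.4962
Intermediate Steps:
R(D, w) = -5 (R(D, w) = -5*1**2 = -5*1 = -5)
l = 17565/2348 (l = -35130/(-4696) = -35130*(-1/4696) = 17565/2348 ≈ 7.4808)
l/R(170, 147) = (17565/2348)/(-5) = (17565/2348)*(-1/5) = -3513/2348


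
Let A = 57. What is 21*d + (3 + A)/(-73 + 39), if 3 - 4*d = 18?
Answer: -5475/68 ≈ -80.515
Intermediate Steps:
d = -15/4 (d = ¾ - ¼*18 = ¾ - 9/2 = -15/4 ≈ -3.7500)
21*d + (3 + A)/(-73 + 39) = 21*(-15/4) + (3 + 57)/(-73 + 39) = -315/4 + 60/(-34) = -315/4 + 60*(-1/34) = -315/4 - 30/17 = -5475/68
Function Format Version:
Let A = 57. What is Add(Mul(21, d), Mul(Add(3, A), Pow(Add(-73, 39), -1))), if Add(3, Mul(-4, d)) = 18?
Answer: Rational(-5475, 68) ≈ -80.515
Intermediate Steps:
d = Rational(-15, 4) (d = Add(Rational(3, 4), Mul(Rational(-1, 4), 18)) = Add(Rational(3, 4), Rational(-9, 2)) = Rational(-15, 4) ≈ -3.7500)
Add(Mul(21, d), Mul(Add(3, A), Pow(Add(-73, 39), -1))) = Add(Mul(21, Rational(-15, 4)), Mul(Add(3, 57), Pow(Add(-73, 39), -1))) = Add(Rational(-315, 4), Mul(60, Pow(-34, -1))) = Add(Rational(-315, 4), Mul(60, Rational(-1, 34))) = Add(Rational(-315, 4), Rational(-30, 17)) = Rational(-5475, 68)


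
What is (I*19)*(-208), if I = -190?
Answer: 750880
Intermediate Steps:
(I*19)*(-208) = -190*19*(-208) = -3610*(-208) = 750880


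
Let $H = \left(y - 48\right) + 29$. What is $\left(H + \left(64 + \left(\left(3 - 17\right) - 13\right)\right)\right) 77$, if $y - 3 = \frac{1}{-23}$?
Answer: $\frac{37114}{23} \approx 1613.7$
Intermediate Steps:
$y = \frac{68}{23}$ ($y = 3 + \frac{1}{-23} = 3 - \frac{1}{23} = \frac{68}{23} \approx 2.9565$)
$H = - \frac{369}{23}$ ($H = \left(\frac{68}{23} - 48\right) + 29 = - \frac{1036}{23} + 29 = - \frac{369}{23} \approx -16.043$)
$\left(H + \left(64 + \left(\left(3 - 17\right) - 13\right)\right)\right) 77 = \left(- \frac{369}{23} + \left(64 + \left(\left(3 - 17\right) - 13\right)\right)\right) 77 = \left(- \frac{369}{23} + \left(64 - 27\right)\right) 77 = \left(- \frac{369}{23} + 37\right) 77 = \frac{482}{23} \cdot 77 = \frac{37114}{23}$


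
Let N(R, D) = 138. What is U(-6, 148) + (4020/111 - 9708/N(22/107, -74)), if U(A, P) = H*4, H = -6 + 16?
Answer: 4994/851 ≈ 5.8684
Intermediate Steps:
H = 10
U(A, P) = 40 (U(A, P) = 10*4 = 40)
U(-6, 148) + (4020/111 - 9708/N(22/107, -74)) = 40 + (4020/111 - 9708/138) = 40 + (4020*(1/111) - 9708*1/138) = 40 + (1340/37 - 1618/23) = 40 - 29046/851 = 4994/851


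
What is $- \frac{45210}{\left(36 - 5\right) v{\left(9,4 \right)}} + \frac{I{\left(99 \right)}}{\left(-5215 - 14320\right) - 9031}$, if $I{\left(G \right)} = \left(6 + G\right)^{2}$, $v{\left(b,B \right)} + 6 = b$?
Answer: $- \frac{47870155}{98394} \approx -486.52$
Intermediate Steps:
$v{\left(b,B \right)} = -6 + b$
$- \frac{45210}{\left(36 - 5\right) v{\left(9,4 \right)}} + \frac{I{\left(99 \right)}}{\left(-5215 - 14320\right) - 9031} = - \frac{45210}{\left(36 - 5\right) \left(-6 + 9\right)} + \frac{\left(6 + 99\right)^{2}}{\left(-5215 - 14320\right) - 9031} = - \frac{45210}{31 \cdot 3} + \frac{105^{2}}{-19535 - 9031} = - \frac{45210}{93} + \frac{11025}{-28566} = \left(-45210\right) \frac{1}{93} + 11025 \left(- \frac{1}{28566}\right) = - \frac{15070}{31} - \frac{1225}{3174} = - \frac{47870155}{98394}$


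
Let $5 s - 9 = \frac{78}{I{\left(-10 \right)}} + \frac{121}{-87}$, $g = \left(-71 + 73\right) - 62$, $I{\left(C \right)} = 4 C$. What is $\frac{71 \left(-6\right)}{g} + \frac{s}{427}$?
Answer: $\frac{26385637}{3714900} \approx 7.1027$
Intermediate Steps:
$g = -60$ ($g = 2 - 62 = -60$)
$s = \frac{9847}{8700}$ ($s = \frac{9}{5} + \frac{\frac{78}{4 \left(-10\right)} + \frac{121}{-87}}{5} = \frac{9}{5} + \frac{\frac{78}{-40} + 121 \left(- \frac{1}{87}\right)}{5} = \frac{9}{5} + \frac{78 \left(- \frac{1}{40}\right) - \frac{121}{87}}{5} = \frac{9}{5} + \frac{- \frac{39}{20} - \frac{121}{87}}{5} = \frac{9}{5} + \frac{1}{5} \left(- \frac{5813}{1740}\right) = \frac{9}{5} - \frac{5813}{8700} = \frac{9847}{8700} \approx 1.1318$)
$\frac{71 \left(-6\right)}{g} + \frac{s}{427} = \frac{71 \left(-6\right)}{-60} + \frac{9847}{8700 \cdot 427} = \left(-426\right) \left(- \frac{1}{60}\right) + \frac{9847}{8700} \cdot \frac{1}{427} = \frac{71}{10} + \frac{9847}{3714900} = \frac{26385637}{3714900}$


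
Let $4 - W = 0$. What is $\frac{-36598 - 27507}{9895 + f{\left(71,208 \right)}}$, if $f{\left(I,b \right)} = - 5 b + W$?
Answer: $- \frac{64105}{8859} \approx -7.2361$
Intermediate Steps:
$W = 4$ ($W = 4 - 0 = 4 + 0 = 4$)
$f{\left(I,b \right)} = 4 - 5 b$ ($f{\left(I,b \right)} = - 5 b + 4 = 4 - 5 b$)
$\frac{-36598 - 27507}{9895 + f{\left(71,208 \right)}} = \frac{-36598 - 27507}{9895 + \left(4 - 1040\right)} = - \frac{64105}{9895 + \left(4 - 1040\right)} = - \frac{64105}{9895 - 1036} = - \frac{64105}{8859}$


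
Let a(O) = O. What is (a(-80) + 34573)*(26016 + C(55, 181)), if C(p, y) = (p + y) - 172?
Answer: 899577440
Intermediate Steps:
C(p, y) = -172 + p + y
(a(-80) + 34573)*(26016 + C(55, 181)) = (-80 + 34573)*(26016 + (-172 + 55 + 181)) = 34493*(26016 + 64) = 34493*26080 = 899577440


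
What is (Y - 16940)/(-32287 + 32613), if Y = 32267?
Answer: 15327/326 ≈ 47.015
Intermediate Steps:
(Y - 16940)/(-32287 + 32613) = (32267 - 16940)/(-32287 + 32613) = 15327/326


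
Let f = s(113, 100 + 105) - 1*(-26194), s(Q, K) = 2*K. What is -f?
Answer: -26604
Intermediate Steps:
f = 26604 (f = 2*(100 + 105) - 1*(-26194) = 2*205 + 26194 = 410 + 26194 = 26604)
-f = -1*26604 = -26604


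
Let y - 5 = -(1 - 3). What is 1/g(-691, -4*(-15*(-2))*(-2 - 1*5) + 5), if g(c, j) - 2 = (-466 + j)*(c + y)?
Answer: -1/259234 ≈ -3.8575e-6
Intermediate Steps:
y = 7 (y = 5 - (1 - 3) = 5 - 1*(-2) = 5 + 2 = 7)
g(c, j) = 2 + (-466 + j)*(7 + c) (g(c, j) = 2 + (-466 + j)*(c + 7) = 2 + (-466 + j)*(7 + c))
1/g(-691, -4*(-15*(-2))*(-2 - 1*5) + 5) = 1/(-3260 - 466*(-691) + 7*(-4*(-15*(-2))*(-2 - 1*5) + 5) - 691*(-4*(-15*(-2))*(-2 - 1*5) + 5)) = 1/(-3260 + 322006 + 7*(-4*(-5*(-6))*(-2 - 5) + 5) - 691*(-4*(-5*(-6))*(-2 - 5) + 5)) = 1/(-3260 + 322006 + 7*(-120*(-7) + 5) - 691*(-120*(-7) + 5)) = 1/(-3260 + 322006 + 7*(-4*(-210) + 5) - 691*(-4*(-210) + 5)) = 1/(-3260 + 322006 + 7*(840 + 5) - 691*(840 + 5)) = 1/(-3260 + 322006 + 7*845 - 691*845) = 1/(-3260 + 322006 + 5915 - 583895) = 1/(-259234) = -1/259234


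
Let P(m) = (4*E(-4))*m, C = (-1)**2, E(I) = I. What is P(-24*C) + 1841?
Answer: 2225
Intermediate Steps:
C = 1
P(m) = -16*m (P(m) = (4*(-4))*m = -16*m)
P(-24*C) + 1841 = -(-384) + 1841 = -16*(-24) + 1841 = 384 + 1841 = 2225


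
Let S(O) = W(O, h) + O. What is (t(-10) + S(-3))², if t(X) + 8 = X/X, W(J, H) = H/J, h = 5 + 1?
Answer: 144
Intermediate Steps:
h = 6
t(X) = -7 (t(X) = -8 + X/X = -8 + 1 = -7)
S(O) = O + 6/O (S(O) = 6/O + O = O + 6/O)
(t(-10) + S(-3))² = (-7 + (-3 + 6/(-3)))² = (-7 + (-3 + 6*(-⅓)))² = (-7 + (-3 - 2))² = (-7 - 5)² = (-12)² = 144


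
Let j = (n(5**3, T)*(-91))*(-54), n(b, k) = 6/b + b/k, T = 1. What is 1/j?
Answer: 125/76810734 ≈ 1.6274e-6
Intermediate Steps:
j = 76810734/125 (j = ((6/(5**3) + 5**3/1)*(-91))*(-54) = ((6/125 + 125*1)*(-91))*(-54) = ((6*(1/125) + 125)*(-91))*(-54) = ((6/125 + 125)*(-91))*(-54) = ((15631/125)*(-91))*(-54) = -1422421/125*(-54) = 76810734/125 ≈ 6.1449e+5)
1/j = 1/(76810734/125) = 125/76810734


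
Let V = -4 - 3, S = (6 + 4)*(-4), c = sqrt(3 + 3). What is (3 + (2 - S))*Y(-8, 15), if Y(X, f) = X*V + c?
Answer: 2520 + 45*sqrt(6) ≈ 2630.2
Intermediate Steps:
c = sqrt(6) ≈ 2.4495
S = -40 (S = 10*(-4) = -40)
V = -7
Y(X, f) = sqrt(6) - 7*X (Y(X, f) = X*(-7) + sqrt(6) = -7*X + sqrt(6) = sqrt(6) - 7*X)
(3 + (2 - S))*Y(-8, 15) = (3 + (2 - 1*(-40)))*(sqrt(6) - 7*(-8)) = (3 + (2 + 40))*(sqrt(6) + 56) = (3 + 42)*(56 + sqrt(6)) = 45*(56 + sqrt(6)) = 2520 + 45*sqrt(6)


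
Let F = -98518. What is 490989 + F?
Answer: 392471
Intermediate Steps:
490989 + F = 490989 - 98518 = 392471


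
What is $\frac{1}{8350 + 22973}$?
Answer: $\frac{1}{31323} \approx 3.1925 \cdot 10^{-5}$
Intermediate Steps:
$\frac{1}{8350 + 22973} = \frac{1}{31323}$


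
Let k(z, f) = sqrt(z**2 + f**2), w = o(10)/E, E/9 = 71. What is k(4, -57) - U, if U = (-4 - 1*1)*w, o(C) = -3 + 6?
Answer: 5/213 + sqrt(3265) ≈ 57.164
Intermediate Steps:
o(C) = 3
E = 639 (E = 9*71 = 639)
w = 1/213 (w = 3/639 = 3*(1/639) = 1/213 ≈ 0.0046948)
U = -5/213 (U = (-4 - 1*1)*(1/213) = (-4 - 1)*(1/213) = -5*1/213 = -5/213 ≈ -0.023474)
k(z, f) = sqrt(f**2 + z**2)
k(4, -57) - U = sqrt((-57)**2 + 4**2) - 1*(-5/213) = sqrt(3249 + 16) + 5/213 = sqrt(3265) + 5/213 = 5/213 + sqrt(3265)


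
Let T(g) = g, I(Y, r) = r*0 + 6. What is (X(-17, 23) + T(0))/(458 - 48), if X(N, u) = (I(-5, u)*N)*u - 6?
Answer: -1176/205 ≈ -5.7366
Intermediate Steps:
I(Y, r) = 6 (I(Y, r) = 0 + 6 = 6)
X(N, u) = -6 + 6*N*u (X(N, u) = (6*N)*u - 6 = 6*N*u - 6 = -6 + 6*N*u)
(X(-17, 23) + T(0))/(458 - 48) = ((-6 + 6*(-17)*23) + 0)/(458 - 48) = ((-6 - 2346) + 0)/410 = (-2352 + 0)/410 = (1/410)*(-2352) = -1176/205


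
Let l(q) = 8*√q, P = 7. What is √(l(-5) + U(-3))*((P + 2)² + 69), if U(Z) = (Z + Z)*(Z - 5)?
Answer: 300*√(12 + 2*I*√5) ≈ 1056.5 + 190.48*I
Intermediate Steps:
U(Z) = 2*Z*(-5 + Z) (U(Z) = (2*Z)*(-5 + Z) = 2*Z*(-5 + Z))
√(l(-5) + U(-3))*((P + 2)² + 69) = √(8*√(-5) + 2*(-3)*(-5 - 3))*((7 + 2)² + 69) = √(8*(I*√5) + 2*(-3)*(-8))*(9² + 69) = √(8*I*√5 + 48)*(81 + 69) = √(48 + 8*I*√5)*150 = 150*√(48 + 8*I*√5)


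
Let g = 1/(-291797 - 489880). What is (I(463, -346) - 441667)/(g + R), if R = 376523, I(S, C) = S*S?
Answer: -2065972311/3422318245 ≈ -0.60368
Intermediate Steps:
I(S, C) = S²
g = -1/781677 (g = 1/(-781677) = -1/781677 ≈ -1.2793e-6)
(I(463, -346) - 441667)/(g + R) = (463² - 441667)/(-1/781677 + 376523) = (214369 - 441667)/(294319369070/781677) = -227298*781677/294319369070 = -2065972311/3422318245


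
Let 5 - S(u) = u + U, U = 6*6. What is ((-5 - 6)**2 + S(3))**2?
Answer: 7569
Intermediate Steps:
U = 36
S(u) = -31 - u (S(u) = 5 - (u + 36) = 5 - (36 + u) = 5 + (-36 - u) = -31 - u)
((-5 - 6)**2 + S(3))**2 = ((-5 - 6)**2 + (-31 - 1*3))**2 = ((-11)**2 + (-31 - 3))**2 = (121 - 34)**2 = 87**2 = 7569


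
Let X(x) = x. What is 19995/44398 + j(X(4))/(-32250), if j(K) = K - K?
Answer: 19995/44398 ≈ 0.45036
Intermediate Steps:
j(K) = 0
19995/44398 + j(X(4))/(-32250) = 19995/44398 + 0/(-32250) = 19995*(1/44398) + 0*(-1/32250) = 19995/44398 + 0 = 19995/44398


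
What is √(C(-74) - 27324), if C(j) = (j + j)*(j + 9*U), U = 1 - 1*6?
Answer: 4*I*√607 ≈ 98.549*I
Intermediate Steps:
U = -5 (U = 1 - 6 = -5)
C(j) = 2*j*(-45 + j) (C(j) = (j + j)*(j + 9*(-5)) = (2*j)*(j - 45) = (2*j)*(-45 + j) = 2*j*(-45 + j))
√(C(-74) - 27324) = √(2*(-74)*(-45 - 74) - 27324) = √(2*(-74)*(-119) - 27324) = √(17612 - 27324) = √(-9712) = 4*I*√607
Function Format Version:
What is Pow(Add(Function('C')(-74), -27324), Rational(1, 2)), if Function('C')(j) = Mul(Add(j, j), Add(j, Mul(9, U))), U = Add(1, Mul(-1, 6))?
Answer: Mul(4, I, Pow(607, Rational(1, 2))) ≈ Mul(98.549, I)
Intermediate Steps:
U = -5 (U = Add(1, -6) = -5)
Function('C')(j) = Mul(2, j, Add(-45, j)) (Function('C')(j) = Mul(Add(j, j), Add(j, Mul(9, -5))) = Mul(Mul(2, j), Add(j, -45)) = Mul(Mul(2, j), Add(-45, j)) = Mul(2, j, Add(-45, j)))
Pow(Add(Function('C')(-74), -27324), Rational(1, 2)) = Pow(Add(Mul(2, -74, Add(-45, -74)), -27324), Rational(1, 2)) = Pow(Add(Mul(2, -74, -119), -27324), Rational(1, 2)) = Pow(Add(17612, -27324), Rational(1, 2)) = Pow(-9712, Rational(1, 2)) = Mul(4, I, Pow(607, Rational(1, 2)))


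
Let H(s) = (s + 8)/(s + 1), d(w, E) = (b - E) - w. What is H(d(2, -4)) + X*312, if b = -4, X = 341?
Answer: 106386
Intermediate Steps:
d(w, E) = -4 - E - w (d(w, E) = (-4 - E) - w = -4 - E - w)
H(s) = (8 + s)/(1 + s)
H(d(2, -4)) + X*312 = (8 + (-4 - 1*(-4) - 1*2))/(1 + (-4 - 1*(-4) - 1*2)) + 341*312 = (8 + (-4 + 4 - 2))/(1 + (-4 + 4 - 2)) + 106392 = (8 - 2)/(1 - 2) + 106392 = 6/(-1) + 106392 = -1*6 + 106392 = -6 + 106392 = 106386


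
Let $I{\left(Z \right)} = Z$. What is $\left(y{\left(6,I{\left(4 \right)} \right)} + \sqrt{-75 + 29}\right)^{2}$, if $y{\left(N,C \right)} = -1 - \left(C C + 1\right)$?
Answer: $\left(18 - i \sqrt{46}\right)^{2} \approx 278.0 - 244.16 i$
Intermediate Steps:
$y{\left(N,C \right)} = -2 - C^{2}$ ($y{\left(N,C \right)} = -1 - \left(C^{2} + 1\right) = -1 - \left(1 + C^{2}\right) = -2 - C^{2}$)
$\left(y{\left(6,I{\left(4 \right)} \right)} + \sqrt{-75 + 29}\right)^{2} = \left(\left(-2 - 4^{2}\right) + \sqrt{-75 + 29}\right)^{2} = \left(\left(-2 - 16\right) + \sqrt{-46}\right)^{2} = \left(\left(-2 - 16\right) + i \sqrt{46}\right)^{2} = \left(-18 + i \sqrt{46}\right)^{2}$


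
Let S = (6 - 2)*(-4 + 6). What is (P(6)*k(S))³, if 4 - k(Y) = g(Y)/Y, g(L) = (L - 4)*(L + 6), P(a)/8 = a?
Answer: -2985984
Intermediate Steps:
S = 8 (S = 4*2 = 8)
P(a) = 8*a
g(L) = (-4 + L)*(6 + L)
k(Y) = 4 - (-24 + Y² + 2*Y)/Y
(P(6)*k(S))³ = ((8*6)*(2 - 1*8 + 24/8))³ = (48*(2 - 8 + 24*(⅛)))³ = (48*(2 - 8 + 3))³ = (48*(-3))³ = (-144)³ = -2985984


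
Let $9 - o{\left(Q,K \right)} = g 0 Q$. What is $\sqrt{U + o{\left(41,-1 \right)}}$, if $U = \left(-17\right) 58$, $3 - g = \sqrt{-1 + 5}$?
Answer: $i \sqrt{977} \approx 31.257 i$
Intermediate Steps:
$g = 1$ ($g = 3 - \sqrt{-1 + 5} = 3 - \sqrt{4} = 3 - 2 = 1$)
$o{\left(Q,K \right)} = 9$ ($o{\left(Q,K \right)} = 9 - 1 \cdot 0 Q = 9 - 0 Q = 9 - 0 = 9 + 0 = 9$)
$U = -986$
$\sqrt{U + o{\left(41,-1 \right)}} = \sqrt{-986 + 9} = \sqrt{-977} = i \sqrt{977}$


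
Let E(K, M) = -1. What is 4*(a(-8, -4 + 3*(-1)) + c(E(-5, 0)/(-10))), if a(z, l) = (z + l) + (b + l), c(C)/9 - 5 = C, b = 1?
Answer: 498/5 ≈ 99.600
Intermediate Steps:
c(C) = 45 + 9*C
a(z, l) = 1 + z + 2*l (a(z, l) = (z + l) + (1 + l) = (l + z) + (1 + l) = 1 + z + 2*l)
4*(a(-8, -4 + 3*(-1)) + c(E(-5, 0)/(-10))) = 4*((1 - 8 + 2*(-4 + 3*(-1))) + (45 + 9*(-1/(-10)))) = 4*((1 - 8 + 2*(-4 - 3)) + (45 + 9*(-1*(-⅒)))) = 4*((1 - 8 + 2*(-7)) + (45 + 9*(⅒))) = 4*((1 - 8 - 14) + (45 + 9/10)) = 4*(-21 + 459/10) = 4*(249/10) = 498/5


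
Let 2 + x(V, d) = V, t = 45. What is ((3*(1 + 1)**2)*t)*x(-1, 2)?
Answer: -1620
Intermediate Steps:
x(V, d) = -2 + V
((3*(1 + 1)**2)*t)*x(-1, 2) = ((3*(1 + 1)**2)*45)*(-2 - 1) = ((3*2**2)*45)*(-3) = ((3*4)*45)*(-3) = (12*45)*(-3) = 540*(-3) = -1620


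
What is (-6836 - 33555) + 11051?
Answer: -29340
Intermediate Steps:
(-6836 - 33555) + 11051 = -40391 + 11051 = -29340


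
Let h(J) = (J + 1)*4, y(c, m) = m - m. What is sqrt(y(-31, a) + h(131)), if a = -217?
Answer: 4*sqrt(33) ≈ 22.978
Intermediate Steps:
y(c, m) = 0
h(J) = 4 + 4*J (h(J) = (1 + J)*4 = 4 + 4*J)
sqrt(y(-31, a) + h(131)) = sqrt(0 + (4 + 4*131)) = sqrt(0 + (4 + 524)) = sqrt(0 + 528) = sqrt(528) = 4*sqrt(33)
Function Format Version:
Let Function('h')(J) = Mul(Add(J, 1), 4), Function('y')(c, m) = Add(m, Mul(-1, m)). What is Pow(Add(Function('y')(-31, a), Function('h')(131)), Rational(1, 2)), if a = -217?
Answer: Mul(4, Pow(33, Rational(1, 2))) ≈ 22.978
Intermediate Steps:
Function('y')(c, m) = 0
Function('h')(J) = Add(4, Mul(4, J)) (Function('h')(J) = Mul(Add(1, J), 4) = Add(4, Mul(4, J)))
Pow(Add(Function('y')(-31, a), Function('h')(131)), Rational(1, 2)) = Pow(Add(0, Add(4, Mul(4, 131))), Rational(1, 2)) = Pow(Add(0, Add(4, 524)), Rational(1, 2)) = Pow(Add(0, 528), Rational(1, 2)) = Pow(528, Rational(1, 2)) = Mul(4, Pow(33, Rational(1, 2)))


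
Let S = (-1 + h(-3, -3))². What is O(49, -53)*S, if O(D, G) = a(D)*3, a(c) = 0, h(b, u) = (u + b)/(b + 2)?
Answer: 0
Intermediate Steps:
h(b, u) = (b + u)/(2 + b)
S = 25 (S = (-1 + (-3 - 3)/(2 - 3))² = (-1 - 6/(-1))² = (-1 - 1*(-6))² = (-1 + 6)² = 5² = 25)
O(D, G) = 0 (O(D, G) = 0*3 = 0)
O(49, -53)*S = 0*25 = 0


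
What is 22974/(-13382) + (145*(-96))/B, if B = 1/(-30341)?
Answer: 2825921892033/6691 ≈ 4.2235e+8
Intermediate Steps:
B = -1/30341 ≈ -3.2959e-5
22974/(-13382) + (145*(-96))/B = 22974/(-13382) + (145*(-96))/(-1/30341) = 22974*(-1/13382) - 13920*(-30341) = -11487/6691 + 422346720 = 2825921892033/6691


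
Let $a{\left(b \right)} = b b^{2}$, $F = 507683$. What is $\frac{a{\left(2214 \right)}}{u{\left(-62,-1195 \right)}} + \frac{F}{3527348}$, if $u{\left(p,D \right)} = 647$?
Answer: $\frac{3480073980938783}{207472196} \approx 1.6774 \cdot 10^{7}$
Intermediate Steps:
$a{\left(b \right)} = b^{3}$
$\frac{a{\left(2214 \right)}}{u{\left(-62,-1195 \right)}} + \frac{F}{3527348} = \frac{2214^{3}}{647} + \frac{507683}{3527348} = 10852576344 \cdot \frac{1}{647} + 507683 \cdot \frac{1}{3527348} = \frac{10852576344}{647} + \frac{46153}{320668} = \frac{3480073980938783}{207472196}$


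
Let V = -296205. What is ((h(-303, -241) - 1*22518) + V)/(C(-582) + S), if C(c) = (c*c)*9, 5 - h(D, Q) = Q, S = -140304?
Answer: -106159/969404 ≈ -0.10951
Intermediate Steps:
h(D, Q) = 5 - Q
C(c) = 9*c² (C(c) = c²*9 = 9*c²)
((h(-303, -241) - 1*22518) + V)/(C(-582) + S) = (((5 - 1*(-241)) - 1*22518) - 296205)/(9*(-582)² - 140304) = (((5 + 241) - 22518) - 296205)/(9*338724 - 140304) = ((246 - 22518) - 296205)/(3048516 - 140304) = (-22272 - 296205)/2908212 = -318477*1/2908212 = -106159/969404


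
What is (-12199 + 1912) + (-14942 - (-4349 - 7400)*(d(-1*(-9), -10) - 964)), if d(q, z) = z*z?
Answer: -10176365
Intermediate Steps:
d(q, z) = z**2
(-12199 + 1912) + (-14942 - (-4349 - 7400)*(d(-1*(-9), -10) - 964)) = (-12199 + 1912) + (-14942 - (-4349 - 7400)*((-10)**2 - 964)) = -10287 + (-14942 - (-11749)*(100 - 964)) = -10287 + (-14942 - (-11749)*(-864)) = -10287 + (-14942 - 1*10151136) = -10287 + (-14942 - 10151136) = -10287 - 10166078 = -10176365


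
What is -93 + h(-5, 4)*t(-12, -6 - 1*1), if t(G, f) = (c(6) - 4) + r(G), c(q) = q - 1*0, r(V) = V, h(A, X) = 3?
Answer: -123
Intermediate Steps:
c(q) = q (c(q) = q + 0 = q)
t(G, f) = 2 + G (t(G, f) = (6 - 4) + G = 2 + G)
-93 + h(-5, 4)*t(-12, -6 - 1*1) = -93 + 3*(2 - 12) = -93 + 3*(-10) = -93 - 30 = -123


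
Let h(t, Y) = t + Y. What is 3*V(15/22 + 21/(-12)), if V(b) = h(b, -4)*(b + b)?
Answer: 31443/968 ≈ 32.482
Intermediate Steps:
h(t, Y) = Y + t
V(b) = 2*b*(-4 + b) (V(b) = (-4 + b)*(b + b) = (-4 + b)*(2*b) = 2*b*(-4 + b))
3*V(15/22 + 21/(-12)) = 3*(2*(15/22 + 21/(-12))*(-4 + (15/22 + 21/(-12)))) = 3*(2*(15*(1/22) + 21*(-1/12))*(-4 + (15*(1/22) + 21*(-1/12)))) = 3*(2*(15/22 - 7/4)*(-4 + (15/22 - 7/4))) = 3*(2*(-47/44)*(-4 - 47/44)) = 3*(2*(-47/44)*(-223/44)) = 3*(10481/968) = 31443/968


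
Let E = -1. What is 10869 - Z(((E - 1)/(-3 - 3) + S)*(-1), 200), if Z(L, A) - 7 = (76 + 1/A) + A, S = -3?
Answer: 2117199/200 ≈ 10586.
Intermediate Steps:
Z(L, A) = 83 + A + 1/A (Z(L, A) = 7 + ((76 + 1/A) + A) = 7 + (76 + A + 1/A) = 83 + A + 1/A)
10869 - Z(((E - 1)/(-3 - 3) + S)*(-1), 200) = 10869 - (83 + 200 + 1/200) = 10869 - 1*56601/200 = 10869 - 56601/200 = 2117199/200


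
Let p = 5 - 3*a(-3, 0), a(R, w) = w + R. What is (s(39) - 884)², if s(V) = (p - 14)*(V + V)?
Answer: 781456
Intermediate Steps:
a(R, w) = R + w
p = 14 (p = 5 - 3*(-3 + 0) = 5 - 3*(-3) = 5 + 9 = 14)
s(V) = 0 (s(V) = (14 - 14)*(V + V) = 0*(2*V) = 0)
(s(39) - 884)² = (0 - 884)² = (-884)² = 781456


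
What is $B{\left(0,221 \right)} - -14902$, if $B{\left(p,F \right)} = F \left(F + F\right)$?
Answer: $112584$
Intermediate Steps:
$B{\left(p,F \right)} = 2 F^{2}$ ($B{\left(p,F \right)} = F 2 F = 2 F^{2}$)
$B{\left(0,221 \right)} - -14902 = 2 \cdot 221^{2} - -14902 = 2 \cdot 48841 + 14902 = 97682 + 14902 = 112584$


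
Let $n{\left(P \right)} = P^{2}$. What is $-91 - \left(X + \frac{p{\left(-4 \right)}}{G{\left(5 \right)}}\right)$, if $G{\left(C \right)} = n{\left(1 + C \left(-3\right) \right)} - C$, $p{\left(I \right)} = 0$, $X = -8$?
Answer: $-83$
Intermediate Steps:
$G{\left(C \right)} = \left(1 - 3 C\right)^{2} - C$ ($G{\left(C \right)} = \left(1 + C \left(-3\right)\right)^{2} - C = \left(1 - 3 C\right)^{2} - C$)
$-91 - \left(X + \frac{p{\left(-4 \right)}}{G{\left(5 \right)}}\right) = -91 - \left(-8 + \frac{0}{\left(-1 + 3 \cdot 5\right)^{2} - 5}\right) = -91 - \left(-8 + \frac{0}{\left(-1 + 15\right)^{2} - 5}\right) = -91 - \left(-8 + \frac{0}{14^{2} - 5}\right) = -91 - \left(-8 + \frac{0}{196 - 5}\right) = -91 - \left(-8 + \frac{0}{191}\right) = -91 - \left(-8 + 0 \cdot \frac{1}{191}\right) = -91 - \left(-8 + 0\right) = -91 - -8 = -91 + 8 = -83$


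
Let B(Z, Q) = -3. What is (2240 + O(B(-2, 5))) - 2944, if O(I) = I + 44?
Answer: -663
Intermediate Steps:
O(I) = 44 + I
(2240 + O(B(-2, 5))) - 2944 = (2240 + (44 - 3)) - 2944 = (2240 + 41) - 2944 = 2281 - 2944 = -663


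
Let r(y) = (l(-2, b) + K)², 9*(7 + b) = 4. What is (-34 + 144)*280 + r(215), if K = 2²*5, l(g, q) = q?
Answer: 2509441/81 ≈ 30981.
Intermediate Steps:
b = -59/9 (b = -7 + (⅑)*4 = -7 + 4/9 = -59/9 ≈ -6.5556)
K = 20 (K = 4*5 = 20)
r(y) = 14641/81 (r(y) = (-59/9 + 20)² = (121/9)² = 14641/81)
(-34 + 144)*280 + r(215) = (-34 + 144)*280 + 14641/81 = 110*280 + 14641/81 = 30800 + 14641/81 = 2509441/81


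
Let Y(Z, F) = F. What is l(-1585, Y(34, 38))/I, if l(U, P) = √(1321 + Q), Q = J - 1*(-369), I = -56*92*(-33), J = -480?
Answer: √10/15456 ≈ 0.00020460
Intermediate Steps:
I = 170016 (I = -5152*(-33) = 170016)
Q = -111 (Q = -480 - 1*(-369) = -480 + 369 = -111)
l(U, P) = 11*√10 (l(U, P) = √(1321 - 111) = √1210 = 11*√10)
l(-1585, Y(34, 38))/I = (11*√10)/170016 = (11*√10)*(1/170016) = √10/15456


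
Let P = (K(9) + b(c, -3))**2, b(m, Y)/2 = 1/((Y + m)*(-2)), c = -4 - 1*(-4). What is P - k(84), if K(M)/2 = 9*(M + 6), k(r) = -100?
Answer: 658621/9 ≈ 73180.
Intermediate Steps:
c = 0 (c = -4 + 4 = 0)
b(m, Y) = 2/(-2*Y - 2*m) (b(m, Y) = 2/(((Y + m)*(-2))) = 2/(-2*Y - 2*m))
K(M) = 108 + 18*M (K(M) = 2*(9*(M + 6)) = 2*(9*(6 + M)) = 2*(54 + 9*M) = 108 + 18*M)
P = 657721/9 (P = ((108 + 18*9) - 1/(-3 + 0))**2 = ((108 + 162) - 1/(-3))**2 = (270 - 1*(-1/3))**2 = (270 + 1/3)**2 = (811/3)**2 = 657721/9 ≈ 73080.)
P - k(84) = 657721/9 - 1*(-100) = 657721/9 + 100 = 658621/9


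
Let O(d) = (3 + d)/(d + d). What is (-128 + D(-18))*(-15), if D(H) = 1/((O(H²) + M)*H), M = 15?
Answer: 6430260/3349 ≈ 1920.1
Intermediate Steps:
O(d) = (3 + d)/(2*d) (O(d) = (3 + d)/((2*d)) = (3 + d)*(1/(2*d)) = (3 + d)/(2*d))
D(H) = 1/(H*(15 + (3 + H²)/(2*H²))) (D(H) = 1/(((3 + H²)/(2*(H²)) + 15)*H) = 1/(((3 + H²)/(2*H²) + 15)*H) = 1/((15 + (3 + H²)/(2*H²))*H) = 1/(H*(15 + (3 + H²)/(2*H²))))
(-128 + D(-18))*(-15) = (-128 + 2*(-18)/(3 + 31*(-18)²))*(-15) = (-128 + 2*(-18)/(3 + 31*324))*(-15) = (-128 + 2*(-18)/(3 + 10044))*(-15) = (-128 + 2*(-18)/10047)*(-15) = (-128 + 2*(-18)*(1/10047))*(-15) = (-128 - 12/3349)*(-15) = -428684/3349*(-15) = 6430260/3349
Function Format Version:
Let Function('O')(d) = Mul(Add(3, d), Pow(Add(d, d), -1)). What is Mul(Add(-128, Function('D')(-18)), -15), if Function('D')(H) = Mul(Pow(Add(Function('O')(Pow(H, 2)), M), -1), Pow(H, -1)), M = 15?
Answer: Rational(6430260, 3349) ≈ 1920.1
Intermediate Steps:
Function('O')(d) = Mul(Rational(1, 2), Pow(d, -1), Add(3, d)) (Function('O')(d) = Mul(Add(3, d), Pow(Mul(2, d), -1)) = Mul(Add(3, d), Mul(Rational(1, 2), Pow(d, -1))) = Mul(Rational(1, 2), Pow(d, -1), Add(3, d)))
Function('D')(H) = Mul(Pow(H, -1), Pow(Add(15, Mul(Rational(1, 2), Pow(H, -2), Add(3, Pow(H, 2)))), -1)) (Function('D')(H) = Mul(Pow(Add(Mul(Rational(1, 2), Pow(Pow(H, 2), -1), Add(3, Pow(H, 2))), 15), -1), Pow(H, -1)) = Mul(Pow(Add(Mul(Rational(1, 2), Pow(H, -2), Add(3, Pow(H, 2))), 15), -1), Pow(H, -1)) = Mul(Pow(Add(15, Mul(Rational(1, 2), Pow(H, -2), Add(3, Pow(H, 2)))), -1), Pow(H, -1)) = Mul(Pow(H, -1), Pow(Add(15, Mul(Rational(1, 2), Pow(H, -2), Add(3, Pow(H, 2)))), -1)))
Mul(Add(-128, Function('D')(-18)), -15) = Mul(Add(-128, Mul(2, -18, Pow(Add(3, Mul(31, Pow(-18, 2))), -1))), -15) = Mul(Add(-128, Mul(2, -18, Pow(Add(3, Mul(31, 324)), -1))), -15) = Mul(Add(-128, Mul(2, -18, Pow(Add(3, 10044), -1))), -15) = Mul(Add(-128, Mul(2, -18, Pow(10047, -1))), -15) = Mul(Add(-128, Mul(2, -18, Rational(1, 10047))), -15) = Mul(Add(-128, Rational(-12, 3349)), -15) = Mul(Rational(-428684, 3349), -15) = Rational(6430260, 3349)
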